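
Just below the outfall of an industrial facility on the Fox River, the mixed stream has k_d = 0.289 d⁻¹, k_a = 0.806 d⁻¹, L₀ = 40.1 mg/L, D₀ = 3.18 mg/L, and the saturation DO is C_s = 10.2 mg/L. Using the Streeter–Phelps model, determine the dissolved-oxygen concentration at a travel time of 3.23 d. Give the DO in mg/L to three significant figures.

DO ≈ 2.81 mg/L

k_d L₀/(k_a−k_d) = 0.289×40.1/(0.806−0.289) = 11.59/0.5170 = 22.42 mg/L.
e^(−k_d t) = e^(−0.289×3.230) = 0.3932; e^(−k_a t) = e^(−0.806×3.230) = 0.07402.
D = 22.42 × (0.3932 − 0.07402) + 3.18 × 0.07402 = 7.154 + 0.2354 = 7.390 mg/L.
DO = C_s − D = 10.2 − 7.390 = 2.810 mg/L.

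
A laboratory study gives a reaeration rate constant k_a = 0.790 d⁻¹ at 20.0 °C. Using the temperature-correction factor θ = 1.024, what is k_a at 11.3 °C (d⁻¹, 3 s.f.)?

k_a(T₂) = k_a(T₁) · θ^(T₂−T₁) = 0.790 × 1.024^(11.3−20.0)
= 0.790 × 1.024^-8.70 = 0.790 × 0.8136 = 0.6427 d⁻¹.

k_a ≈ 0.643 d⁻¹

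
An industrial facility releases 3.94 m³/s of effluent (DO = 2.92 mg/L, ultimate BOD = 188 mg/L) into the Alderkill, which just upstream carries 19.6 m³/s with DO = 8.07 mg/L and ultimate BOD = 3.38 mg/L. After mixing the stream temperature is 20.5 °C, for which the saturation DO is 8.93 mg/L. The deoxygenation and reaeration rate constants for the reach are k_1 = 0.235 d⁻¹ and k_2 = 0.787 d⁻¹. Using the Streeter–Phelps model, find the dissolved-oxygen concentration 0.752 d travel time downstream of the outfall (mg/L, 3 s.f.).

DO ≈ 3.82 mg/L

Mixed DO = (19.6×8.07 + 3.94×2.92)/(19.6+3.94) = 169.7/23.54 = 7.208 mg/L.
Mixed L₀ = (19.6×3.38 + 3.94×188)/(23.54) = 807.0/23.54 = 34.28 mg/L.
Initial deficit D₀ = C_s − DO₀ = 8.93 − 7.208 = 1.722 mg/L.
D(0.752) = [0.235×34.28/(0.787−0.235)](e^(−0.235×0.752) − e^(−0.787×0.752)) + 1.722 e^(−0.787×0.752)
= 14.59 × (0.8380 − 0.5533) + 1.722 × 0.5533 = 5.108 mg/L.
DO = 8.93 − 5.108 = 3.822 mg/L.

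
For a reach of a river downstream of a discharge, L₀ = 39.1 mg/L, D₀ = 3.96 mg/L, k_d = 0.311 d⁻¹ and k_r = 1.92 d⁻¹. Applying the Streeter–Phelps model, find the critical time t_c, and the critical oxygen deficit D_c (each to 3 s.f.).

t_c ≈ 0.670 d; D_c ≈ 5.14 mg/L

With k_r/k_d = 6.174 and 1 − D₀(k_r−k_d)/(k_d L₀) = 0.4760,
t_c = ln(6.174 × 0.4760) / (1.92 − 0.311) = ln(2.939) / 1.609 = 1.078/1.609 = 0.6700 d.
D_c = (k_d/k_r) L₀ e^(−k_d t_c) = (0.311/1.92) × 39.1 × e^(−0.311×0.6700) = 0.1620 × 39.1 × 0.8119 = 5.142 mg/L.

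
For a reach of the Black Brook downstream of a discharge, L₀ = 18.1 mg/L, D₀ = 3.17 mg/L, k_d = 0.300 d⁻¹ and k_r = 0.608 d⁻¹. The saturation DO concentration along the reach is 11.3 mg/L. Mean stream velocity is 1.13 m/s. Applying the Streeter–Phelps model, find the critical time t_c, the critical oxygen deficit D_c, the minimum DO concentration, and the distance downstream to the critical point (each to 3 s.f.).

t_c ≈ 1.65 d; D_c ≈ 5.44 mg/L; min DO ≈ 5.86 mg/L; x_c ≈ 161 km

With k_r/k_d = 2.027 and 1 − D₀(k_r−k_d)/(k_d L₀) = 0.8202,
t_c = ln(2.027 × 0.8202) / (0.608 − 0.300) = ln(1.662) / 0.3080 = 0.5082/0.3080 = 1.650 d.
D_c = (k_d/k_r) L₀ e^(−k_d t_c) = (0.300/0.608) × 18.1 × e^(−0.300×1.650) = 0.4934 × 18.1 × 0.6096 = 5.444 mg/L.
Minimum DO = C_s − D_c = 11.3 − 5.444 = 5.856 mg/L.
x_c = v t_c = 1.13 m/s × 1.650 d × 86400 s/d = 161100 m ≈ 161 km.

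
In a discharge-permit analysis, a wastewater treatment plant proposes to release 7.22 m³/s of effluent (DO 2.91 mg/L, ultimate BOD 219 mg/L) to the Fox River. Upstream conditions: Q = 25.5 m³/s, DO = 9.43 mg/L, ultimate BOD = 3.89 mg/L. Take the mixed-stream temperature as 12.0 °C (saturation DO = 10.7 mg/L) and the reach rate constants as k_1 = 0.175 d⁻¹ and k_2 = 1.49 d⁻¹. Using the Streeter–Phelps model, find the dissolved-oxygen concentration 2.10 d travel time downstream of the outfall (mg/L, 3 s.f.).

DO ≈ 6.15 mg/L

Mixed DO = (25.5×9.43 + 7.22×2.91)/(25.5+7.22) = 261.5/32.72 = 7.991 mg/L.
Mixed L₀ = (25.5×3.89 + 7.22×219)/(32.72) = 1680/32.72 = 51.36 mg/L.
Initial deficit D₀ = C_s − DO₀ = 10.7 − 7.991 = 2.709 mg/L.
D(2.10) = [0.175×51.36/(1.49−0.175)](e^(−0.175×2.10) − e^(−1.49×2.10)) + 2.709 e^(−1.49×2.10)
= 6.834 × (0.6925 − 0.04376) + 2.709 × 0.04376 = 4.552 mg/L.
DO = 10.7 − 4.552 = 6.148 mg/L.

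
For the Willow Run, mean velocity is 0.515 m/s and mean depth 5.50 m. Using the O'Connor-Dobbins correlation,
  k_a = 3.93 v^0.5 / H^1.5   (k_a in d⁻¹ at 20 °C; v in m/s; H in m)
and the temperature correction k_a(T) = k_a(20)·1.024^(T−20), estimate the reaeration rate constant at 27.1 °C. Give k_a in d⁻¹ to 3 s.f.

k_a(20) = 3.93 × 0.515^0.5 / 5.50^1.5 = 3.93 × 0.7176 / 12.90 = 0.2187 d⁻¹.
k_a(27.1) = 0.2187 × 1.024^(27.1−20) = 0.2187 × 1.183 = 0.2588 d⁻¹.

k_a ≈ 0.259 d⁻¹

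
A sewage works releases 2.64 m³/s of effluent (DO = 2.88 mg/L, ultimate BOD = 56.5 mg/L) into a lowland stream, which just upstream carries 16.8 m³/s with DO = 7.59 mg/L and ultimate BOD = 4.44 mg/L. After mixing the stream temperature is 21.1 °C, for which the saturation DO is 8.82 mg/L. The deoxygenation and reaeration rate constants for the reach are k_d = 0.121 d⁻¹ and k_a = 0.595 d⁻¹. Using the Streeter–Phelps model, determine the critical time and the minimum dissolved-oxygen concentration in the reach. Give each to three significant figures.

Mixed DO = (16.8×7.59 + 2.64×2.88)/(16.8+2.64) = 135.1/19.44 = 6.950 mg/L.
Mixed L₀ = (16.8×4.44 + 2.64×56.5)/(19.44) = 223.8/19.44 = 11.51 mg/L.
Initial deficit D₀ = C_s − DO₀ = 8.82 − 6.950 = 1.870 mg/L.
t_c = (1/0.4740) ln[(0.595/0.121)(1 − 1.870×0.4740/(0.121×11.51))] = 2.110 × ln(1.788) = 1.226 d.
D_c = (0.121/0.595) × 11.51 × e^(−0.121×1.226) = 0.2034 × 11.51 × 0.8621 = 2.018 mg/L.
Minimum DO = 8.82 − 2.018 = 6.802 mg/L.

t_c ≈ 1.23 d; minimum DO ≈ 6.80 mg/L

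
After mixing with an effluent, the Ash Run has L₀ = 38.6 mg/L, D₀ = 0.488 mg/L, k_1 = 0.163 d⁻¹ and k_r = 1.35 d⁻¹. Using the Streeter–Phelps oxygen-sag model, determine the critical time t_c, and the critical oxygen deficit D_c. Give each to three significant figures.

t_c = [1/(k_r−k_1)] ln[(k_r/k_1)(1 − D₀(k_r−k_1)/(k_1 L₀))]
= [1/(1.35−0.163)] ln[(1.35/0.163)(1 − 0.488×1.187/(0.163×38.6))]
= (1/1.187) ln[8.282 × 0.9079] = 0.8425 × ln(7.520) = 0.8425 × 2.018 = 1.700 d.
D_c = (k_1/k_r) L₀ e^(−k_1 t_c) = (0.163/1.35) × 38.6 × e^(−0.163×1.700) = 0.1207 × 38.6 × 0.7580 = 3.533 mg/L.

t_c ≈ 1.70 d; D_c ≈ 3.53 mg/L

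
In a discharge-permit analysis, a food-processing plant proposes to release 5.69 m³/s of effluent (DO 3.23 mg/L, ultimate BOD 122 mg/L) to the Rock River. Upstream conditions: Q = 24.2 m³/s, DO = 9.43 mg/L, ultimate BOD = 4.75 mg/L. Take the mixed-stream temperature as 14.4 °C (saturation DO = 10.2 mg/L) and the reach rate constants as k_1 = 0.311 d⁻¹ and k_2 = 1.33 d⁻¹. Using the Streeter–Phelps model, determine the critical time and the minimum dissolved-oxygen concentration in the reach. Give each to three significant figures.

Mixed DO = (24.2×9.43 + 5.69×3.23)/(24.2+5.69) = 246.6/29.89 = 8.250 mg/L.
Mixed L₀ = (24.2×4.75 + 5.69×122)/(29.89) = 809.1/29.89 = 27.07 mg/L.
Initial deficit D₀ = C_s − DO₀ = 10.2 − 8.250 = 1.950 mg/L.
t_c = (1/1.019) ln[(1.33/0.311)(1 − 1.950×1.019/(0.311×27.07))] = 0.9814 × ln(3.267) = 1.162 d.
D_c = (0.311/1.33) × 27.07 × e^(−0.311×1.162) = 0.2338 × 27.07 × 0.6968 = 4.410 mg/L.
Minimum DO = 10.2 − 4.410 = 5.790 mg/L.

t_c ≈ 1.16 d; minimum DO ≈ 5.79 mg/L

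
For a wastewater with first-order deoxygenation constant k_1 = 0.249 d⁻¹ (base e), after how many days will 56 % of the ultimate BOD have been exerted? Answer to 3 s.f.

t ≈ 3.30 d

y/L₀ = 1 − e^(−k_1 t) = 0.56 ⇒ e^(−k_1 t) = 0.440
t = −ln(0.440) / 0.249 = 0.8210 / 0.249 = 3.297 d.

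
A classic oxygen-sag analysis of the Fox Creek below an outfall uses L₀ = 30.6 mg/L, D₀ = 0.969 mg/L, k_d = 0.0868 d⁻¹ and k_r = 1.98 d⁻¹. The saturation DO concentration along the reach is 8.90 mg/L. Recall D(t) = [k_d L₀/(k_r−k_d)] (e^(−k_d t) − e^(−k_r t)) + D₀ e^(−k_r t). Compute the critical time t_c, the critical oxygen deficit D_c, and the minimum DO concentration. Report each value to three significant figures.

With k_r/k_d = 22.81 and 1 − D₀(k_r−k_d)/(k_d L₀) = 0.3093,
t_c = ln(22.81 × 0.3093) / (1.98 − 0.0868) = ln(7.056) / 1.893 = 1.954/1.893 = 1.032 d.
D_c = (k_d/k_r) L₀ e^(−k_d t_c) = (0.0868/1.98) × 30.6 × e^(−0.0868×1.032) = 0.04384 × 30.6 × 0.9143 = 1.227 mg/L.
Minimum DO = C_s − D_c = 8.90 − 1.227 = 7.673 mg/L.

t_c ≈ 1.03 d; D_c ≈ 1.23 mg/L; min DO ≈ 7.67 mg/L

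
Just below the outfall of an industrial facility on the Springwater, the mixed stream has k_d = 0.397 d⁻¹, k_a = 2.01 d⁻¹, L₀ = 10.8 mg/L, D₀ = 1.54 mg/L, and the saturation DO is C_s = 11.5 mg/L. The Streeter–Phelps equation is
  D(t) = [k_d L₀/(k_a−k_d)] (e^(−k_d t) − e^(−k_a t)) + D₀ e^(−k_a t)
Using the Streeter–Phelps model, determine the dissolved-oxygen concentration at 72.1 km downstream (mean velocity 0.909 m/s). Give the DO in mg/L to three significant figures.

DO ≈ 9.83 mg/L

Travel time t = x/v = 72.1 km / (0.909 m/s) = 72100 m / 0.909 m/s = 79320 s = 0.9180 d.
k_d L₀/(k_a−k_d) = 0.397×10.8/(2.01−0.397) = 4.288/1.613 = 2.658 mg/L.
e^(−k_d t) = e^(−0.397×0.9180) = 0.6946; e^(−k_a t) = e^(−2.01×0.9180) = 0.1580.
D = 2.658 × (0.6946 − 0.1580) + 1.54 × 0.1580 = 1.426 + 0.2433 = 1.670 mg/L.
DO = C_s − D = 11.5 − 1.670 = 9.830 mg/L.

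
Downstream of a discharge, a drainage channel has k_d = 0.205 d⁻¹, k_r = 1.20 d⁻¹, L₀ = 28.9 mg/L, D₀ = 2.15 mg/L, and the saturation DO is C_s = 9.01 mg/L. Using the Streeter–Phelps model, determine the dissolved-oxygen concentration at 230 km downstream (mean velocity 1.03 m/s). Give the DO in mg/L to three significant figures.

DO ≈ 5.68 mg/L

Travel time t = x/v = 230 km / (1.03 m/s) = 230000 m / 1.03 m/s = 223300 s = 2.585 d.
k_d L₀/(k_r−k_d) = 0.205×28.9/(1.20−0.205) = 5.924/0.9950 = 5.954 mg/L.
e^(−k_d t) = e^(−0.205×2.585) = 0.5887; e^(−k_r t) = e^(−1.20×2.585) = 0.04499.
D = 5.954 × (0.5887 − 0.04499) + 2.15 × 0.04499 = 3.237 + 0.09672 = 3.334 mg/L.
DO = C_s − D = 9.01 − 3.334 = 5.676 mg/L.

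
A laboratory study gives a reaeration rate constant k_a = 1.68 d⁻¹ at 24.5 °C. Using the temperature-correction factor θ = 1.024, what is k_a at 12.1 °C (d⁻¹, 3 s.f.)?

k_a(T₂) = k_a(T₁) · θ^(T₂−T₁) = 1.68 × 1.024^(12.1−24.5)
= 1.68 × 1.024^-12.4 = 1.68 × 0.7452 = 1.252 d⁻¹.

k_a ≈ 1.25 d⁻¹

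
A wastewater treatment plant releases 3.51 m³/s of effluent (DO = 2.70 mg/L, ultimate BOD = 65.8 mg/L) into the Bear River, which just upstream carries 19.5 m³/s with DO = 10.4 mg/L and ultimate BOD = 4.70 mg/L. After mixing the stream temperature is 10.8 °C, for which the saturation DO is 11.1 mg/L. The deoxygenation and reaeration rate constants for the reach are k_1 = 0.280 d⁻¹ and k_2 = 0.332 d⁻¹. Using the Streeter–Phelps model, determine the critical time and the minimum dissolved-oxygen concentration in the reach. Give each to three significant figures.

t_c ≈ 2.79 d; minimum DO ≈ 5.69 mg/L

Mixed DO = (19.5×10.4 + 3.51×2.70)/(19.5+3.51) = 212.3/23.01 = 9.225 mg/L.
Mixed L₀ = (19.5×4.70 + 3.51×65.8)/(23.01) = 322.6/23.01 = 14.02 mg/L.
Initial deficit D₀ = C_s − DO₀ = 11.1 − 9.225 = 1.875 mg/L.
t_c = (1/0.05200) ln[(0.332/0.280)(1 − 1.875×0.05200/(0.280×14.02))] = 19.23 × ln(1.156) = 2.792 d.
D_c = (0.280/0.332) × 14.02 × e^(−0.280×2.792) = 0.8434 × 14.02 × 0.4576 = 5.410 mg/L.
Minimum DO = 11.1 − 5.410 = 5.690 mg/L.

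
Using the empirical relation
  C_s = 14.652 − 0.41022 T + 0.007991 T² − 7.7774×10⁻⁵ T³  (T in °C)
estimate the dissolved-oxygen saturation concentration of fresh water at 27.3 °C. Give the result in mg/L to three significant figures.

C_s ≈ 7.83 mg/L

C_s = 14.652 − 0.41022×27.3 + 0.007991×27.3² − 7.7774×10⁻⁵×27.3³ = 7.826 mg/L.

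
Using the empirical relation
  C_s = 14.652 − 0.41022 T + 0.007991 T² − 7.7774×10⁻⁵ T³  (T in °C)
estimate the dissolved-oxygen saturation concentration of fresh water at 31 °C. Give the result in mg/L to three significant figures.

C_s ≈ 7.30 mg/L

C_s = 14.652 − 0.41022×31 + 0.007991×31² − 7.7774×10⁻⁵×31³ = 7.298 mg/L.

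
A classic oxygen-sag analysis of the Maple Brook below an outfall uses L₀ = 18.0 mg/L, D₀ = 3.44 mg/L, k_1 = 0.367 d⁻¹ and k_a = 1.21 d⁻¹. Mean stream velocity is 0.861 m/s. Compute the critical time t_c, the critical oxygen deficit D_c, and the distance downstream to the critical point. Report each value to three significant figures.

With k_a/k_1 = 3.297 and 1 − D₀(k_a−k_1)/(k_1 L₀) = 0.5610,
t_c = ln(3.297 × 0.5610) / (1.21 − 0.367) = ln(1.850) / 0.8430 = 0.6150/0.8430 = 0.7295 d.
D_c = (k_1/k_a) L₀ e^(−k_1 t_c) = (0.367/1.21) × 18.0 × e^(−0.367×0.7295) = 0.3033 × 18.0 × 0.7651 = 4.177 mg/L.
x_c = v t_c = 0.861 m/s × 0.7295 d × 86400 s/d = 54270 m ≈ 54.3 km.

t_c ≈ 0.730 d; D_c ≈ 4.18 mg/L; x_c ≈ 54.3 km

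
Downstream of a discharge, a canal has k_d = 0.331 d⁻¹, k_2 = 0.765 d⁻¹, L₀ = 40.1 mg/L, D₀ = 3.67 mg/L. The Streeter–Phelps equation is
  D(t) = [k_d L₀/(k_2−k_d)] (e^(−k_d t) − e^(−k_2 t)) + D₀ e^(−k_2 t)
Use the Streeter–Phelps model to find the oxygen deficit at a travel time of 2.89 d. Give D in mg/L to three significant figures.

D ≈ 8.80 mg/L

k_d L₀/(k_2−k_d) = 0.331×40.1/(0.765−0.331) = 13.27/0.4340 = 30.58 mg/L.
e^(−k_d t) = e^(−0.331×2.890) = 0.3842; e^(−k_2 t) = e^(−0.765×2.890) = 0.1096.
D = 30.58 × (0.3842 − 0.1096) + 3.67 × 0.1096 = 8.398 + 0.4023 = 8.800 mg/L.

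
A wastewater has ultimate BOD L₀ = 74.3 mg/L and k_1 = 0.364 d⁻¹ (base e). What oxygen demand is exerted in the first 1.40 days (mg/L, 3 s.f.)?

y ≈ 29.7 mg/L

y_t = L₀(1 − e^(−k_1 t)) = 74.3 × (1 − e^(−0.364×1.40))
= 74.3 × (1 − 0.6007) = 74.3 × 0.3993 = 29.67 mg/L.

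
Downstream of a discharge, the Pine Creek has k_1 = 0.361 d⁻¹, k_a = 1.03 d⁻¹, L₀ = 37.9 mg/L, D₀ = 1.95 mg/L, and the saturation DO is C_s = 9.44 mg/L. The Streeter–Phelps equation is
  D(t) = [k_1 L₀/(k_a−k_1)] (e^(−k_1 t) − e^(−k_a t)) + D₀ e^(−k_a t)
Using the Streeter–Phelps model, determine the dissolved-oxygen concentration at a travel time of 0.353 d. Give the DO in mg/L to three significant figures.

k_1 L₀/(k_a−k_1) = 0.361×37.9/(1.03−0.361) = 13.68/0.6690 = 20.45 mg/L.
e^(−k_1 t) = e^(−0.361×0.3530) = 0.8804; e^(−k_a t) = e^(−1.03×0.3530) = 0.6952.
D = 20.45 × (0.8804 − 0.6952) + 1.95 × 0.6952 = 3.787 + 1.356 = 5.143 mg/L.
DO = C_s − D = 9.44 − 5.143 = 4.297 mg/L.

DO ≈ 4.30 mg/L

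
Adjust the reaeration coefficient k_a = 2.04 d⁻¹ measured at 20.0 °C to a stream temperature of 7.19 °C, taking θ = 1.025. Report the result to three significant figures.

k_a(T₂) = k_a(T₁) · θ^(T₂−T₁) = 2.04 × 1.025^(7.19−20.0)
= 2.04 × 1.025^-12.8 = 2.04 × 0.7288 = 1.487 d⁻¹.

k_a ≈ 1.49 d⁻¹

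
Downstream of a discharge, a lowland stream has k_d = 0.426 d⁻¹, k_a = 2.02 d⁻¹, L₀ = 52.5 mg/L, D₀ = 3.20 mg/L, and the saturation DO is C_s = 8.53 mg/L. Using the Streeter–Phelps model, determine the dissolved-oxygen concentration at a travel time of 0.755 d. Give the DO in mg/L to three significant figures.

DO ≈ 0.715 mg/L

k_d L₀/(k_a−k_d) = 0.426×52.5/(2.02−0.426) = 22.36/1.594 = 14.03 mg/L.
e^(−k_d t) = e^(−0.426×0.7550) = 0.7250; e^(−k_a t) = e^(−2.02×0.7550) = 0.2176.
D = 14.03 × (0.7250 − 0.2176) + 3.20 × 0.2176 = 7.119 + 0.6963 = 7.815 mg/L.
DO = C_s − D = 8.53 − 7.815 = 0.7149 mg/L.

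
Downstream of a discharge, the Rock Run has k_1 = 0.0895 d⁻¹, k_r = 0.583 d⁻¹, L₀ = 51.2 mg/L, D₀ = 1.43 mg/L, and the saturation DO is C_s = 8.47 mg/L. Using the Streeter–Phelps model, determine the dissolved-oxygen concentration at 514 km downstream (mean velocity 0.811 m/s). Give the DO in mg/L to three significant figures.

DO ≈ 3.76 mg/L

Travel time t = x/v = 514 km / (0.811 m/s) = 514000 m / 0.811 m/s = 633800 s = 7.335 d.
k_1 L₀/(k_r−k_1) = 0.0895×51.2/(0.583−0.0895) = 4.582/0.4935 = 9.286 mg/L.
e^(−k_1 t) = e^(−0.0895×7.335) = 0.5187; e^(−k_r t) = e^(−0.583×7.335) = 0.01389.
D = 9.286 × (0.5187 − 0.01389) + 1.43 × 0.01389 = 4.687 + 0.01986 = 4.707 mg/L.
DO = C_s − D = 8.47 − 4.707 = 3.763 mg/L.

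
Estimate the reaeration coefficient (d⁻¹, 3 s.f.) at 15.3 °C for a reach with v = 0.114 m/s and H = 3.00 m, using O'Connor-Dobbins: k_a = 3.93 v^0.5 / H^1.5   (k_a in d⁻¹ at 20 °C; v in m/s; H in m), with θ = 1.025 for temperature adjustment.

k_a ≈ 0.227 d⁻¹

k_a(20) = 3.93 × 0.114^0.5 / 3.00^1.5 = 3.93 × 0.3376 / 5.196 = 0.2554 d⁻¹.
k_a(15.3) = 0.2554 × 1.025^(15.3−20) = 0.2554 × 0.8904 = 0.2274 d⁻¹.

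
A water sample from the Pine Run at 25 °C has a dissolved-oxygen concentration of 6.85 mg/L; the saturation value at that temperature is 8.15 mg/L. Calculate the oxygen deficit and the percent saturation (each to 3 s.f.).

D = C_s − C = 8.15 − 6.85 = 1.30 mg/L.
% saturation = 6.85/8.15 × 100 = 84.0 %.

D ≈ 1.30 mg/L; 84.0 % saturation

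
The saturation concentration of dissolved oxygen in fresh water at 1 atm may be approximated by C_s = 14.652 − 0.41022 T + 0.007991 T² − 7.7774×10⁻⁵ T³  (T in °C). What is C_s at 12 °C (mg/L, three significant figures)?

C_s ≈ 10.7 mg/L

C_s = 14.652 − 0.41022×12 + 0.007991×12² − 7.7774×10⁻⁵×12³ = 10.75 mg/L.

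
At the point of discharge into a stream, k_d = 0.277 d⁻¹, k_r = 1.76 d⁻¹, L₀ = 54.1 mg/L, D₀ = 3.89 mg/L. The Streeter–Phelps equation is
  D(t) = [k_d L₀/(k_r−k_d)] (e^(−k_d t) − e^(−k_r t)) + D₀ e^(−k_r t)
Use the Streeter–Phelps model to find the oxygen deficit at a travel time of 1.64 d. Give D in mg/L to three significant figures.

k_d L₀/(k_r−k_d) = 0.277×54.1/(1.76−0.277) = 14.99/1.483 = 10.10 mg/L.
e^(−k_d t) = e^(−0.277×1.640) = 0.6349; e^(−k_r t) = e^(−1.76×1.640) = 0.05578.
D = 10.10 × (0.6349 − 0.05578) + 3.89 × 0.05578 = 5.852 + 0.2170 = 6.069 mg/L.

D ≈ 6.07 mg/L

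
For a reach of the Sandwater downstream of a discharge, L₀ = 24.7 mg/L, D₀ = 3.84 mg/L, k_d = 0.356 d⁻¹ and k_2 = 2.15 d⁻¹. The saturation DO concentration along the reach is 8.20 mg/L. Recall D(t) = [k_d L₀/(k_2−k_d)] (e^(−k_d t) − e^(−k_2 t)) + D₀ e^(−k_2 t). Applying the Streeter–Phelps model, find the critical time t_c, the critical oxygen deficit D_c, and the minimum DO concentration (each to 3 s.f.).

With k_2/k_d = 6.039 and 1 − D₀(k_2−k_d)/(k_d L₀) = 0.2166,
t_c = ln(6.039 × 0.2166) / (2.15 − 0.356) = ln(1.308) / 1.794 = 0.2684/1.794 = 0.1496 d.
D_c = (k_d/k_2) L₀ e^(−k_d t_c) = (0.356/2.15) × 24.7 × e^(−0.356×0.1496) = 0.1656 × 24.7 × 0.9481 = 3.878 mg/L.
Minimum DO = C_s − D_c = 8.20 − 3.878 = 4.322 mg/L.

t_c ≈ 0.150 d; D_c ≈ 3.88 mg/L; min DO ≈ 4.32 mg/L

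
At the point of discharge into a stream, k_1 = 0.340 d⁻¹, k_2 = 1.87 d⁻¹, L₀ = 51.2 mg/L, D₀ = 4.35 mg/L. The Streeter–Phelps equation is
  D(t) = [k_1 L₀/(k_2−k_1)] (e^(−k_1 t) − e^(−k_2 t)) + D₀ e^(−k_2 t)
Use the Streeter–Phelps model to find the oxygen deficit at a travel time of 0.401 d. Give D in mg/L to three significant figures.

k_1 L₀/(k_2−k_1) = 0.340×51.2/(1.87−0.340) = 17.41/1.530 = 11.38 mg/L.
e^(−k_1 t) = e^(−0.340×0.4010) = 0.8725; e^(−k_2 t) = e^(−1.87×0.4010) = 0.4724.
D = 11.38 × (0.8725 − 0.4724) + 4.35 × 0.4724 = 4.552 + 2.055 = 6.608 mg/L.

D ≈ 6.61 mg/L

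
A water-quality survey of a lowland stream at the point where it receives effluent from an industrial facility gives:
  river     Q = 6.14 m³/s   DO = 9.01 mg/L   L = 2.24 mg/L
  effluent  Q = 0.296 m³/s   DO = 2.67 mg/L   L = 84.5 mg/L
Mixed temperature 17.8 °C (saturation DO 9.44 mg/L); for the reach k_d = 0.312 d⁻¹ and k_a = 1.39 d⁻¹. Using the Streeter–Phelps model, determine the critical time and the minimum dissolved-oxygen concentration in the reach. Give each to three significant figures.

Mixed DO = (6.14×9.01 + 0.296×2.67)/(6.14+0.296) = 56.11/6.436 = 8.718 mg/L.
Mixed L₀ = (6.14×2.24 + 0.296×84.5)/(6.436) = 38.77/6.436 = 6.023 mg/L.
Initial deficit D₀ = C_s − DO₀ = 9.44 − 8.718 = 0.7216 mg/L.
t_c = (1/1.078) ln[(1.39/0.312)(1 − 0.7216×1.078/(0.312×6.023))] = 0.9276 × ln(2.611) = 0.8903 d.
D_c = (0.312/1.39) × 6.023 × e^(−0.312×0.8903) = 0.2245 × 6.023 × 0.7575 = 1.024 mg/L.
Minimum DO = 9.44 − 1.024 = 8.416 mg/L.

t_c ≈ 0.890 d; minimum DO ≈ 8.42 mg/L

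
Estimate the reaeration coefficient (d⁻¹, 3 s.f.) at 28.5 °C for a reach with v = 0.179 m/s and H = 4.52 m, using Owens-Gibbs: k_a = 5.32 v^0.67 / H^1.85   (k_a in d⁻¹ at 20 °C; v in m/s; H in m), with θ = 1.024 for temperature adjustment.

k_a ≈ 0.126 d⁻¹

k_a(20) = 5.32 × 0.179^0.67 / 4.52^1.85 = 5.32 × 0.3158 / 16.29 = 0.1031 d⁻¹.
k_a(28.5) = 0.1031 × 1.024^(28.5−20) = 0.1031 × 1.223 = 0.1261 d⁻¹.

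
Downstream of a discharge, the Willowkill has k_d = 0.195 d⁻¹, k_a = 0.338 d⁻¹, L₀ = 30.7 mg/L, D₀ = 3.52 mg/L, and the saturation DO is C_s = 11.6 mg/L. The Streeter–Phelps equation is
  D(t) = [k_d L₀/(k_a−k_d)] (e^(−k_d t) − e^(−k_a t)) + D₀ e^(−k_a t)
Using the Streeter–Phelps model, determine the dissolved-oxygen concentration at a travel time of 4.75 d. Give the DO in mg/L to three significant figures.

k_d L₀/(k_a−k_d) = 0.195×30.7/(0.338−0.195) = 5.987/0.1430 = 41.86 mg/L.
e^(−k_d t) = e^(−0.195×4.750) = 0.3960; e^(−k_a t) = e^(−0.338×4.750) = 0.2008.
D = 41.86 × (0.3960 − 0.2008) + 3.52 × 0.2008 = 8.174 + 0.7068 = 8.881 mg/L.
DO = C_s − D = 11.6 − 8.881 = 2.719 mg/L.

DO ≈ 2.72 mg/L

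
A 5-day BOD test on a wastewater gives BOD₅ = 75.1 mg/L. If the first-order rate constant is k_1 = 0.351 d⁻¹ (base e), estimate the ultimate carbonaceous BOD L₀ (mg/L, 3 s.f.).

BOD₅ = L₀(1 − e^(−5k_1)) ⇒ L₀ = BOD₅ / (1 − e^(−5×0.351))
= 75.1 / (1 − 0.1729) = 75.1 / 0.8271 = 90.80 mg/L.

L₀ ≈ 90.8 mg/L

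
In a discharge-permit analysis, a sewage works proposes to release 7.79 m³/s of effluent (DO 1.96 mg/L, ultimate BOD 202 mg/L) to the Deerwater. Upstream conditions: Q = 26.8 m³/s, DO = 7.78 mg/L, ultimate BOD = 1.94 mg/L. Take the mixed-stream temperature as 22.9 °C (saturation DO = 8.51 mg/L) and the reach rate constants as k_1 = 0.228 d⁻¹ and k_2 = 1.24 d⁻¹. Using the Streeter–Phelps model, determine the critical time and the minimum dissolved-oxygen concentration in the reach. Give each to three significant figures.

t_c ≈ 1.46 d; minimum DO ≈ 2.32 mg/L

Mixed DO = (26.8×7.78 + 7.79×1.96)/(26.8+7.79) = 223.8/34.59 = 6.469 mg/L.
Mixed L₀ = (26.8×1.94 + 7.79×202)/(34.59) = 1626/34.59 = 47.00 mg/L.
Initial deficit D₀ = C_s − DO₀ = 8.51 − 6.469 = 2.041 mg/L.
t_c = (1/1.012) ln[(1.24/0.228)(1 − 2.041×1.012/(0.228×47.00))] = 0.9881 × ln(4.390) = 1.462 d.
D_c = (0.228/1.24) × 47.00 × e^(−0.228×1.462) = 0.1839 × 47.00 × 0.7166 = 6.192 mg/L.
Minimum DO = 8.51 − 6.192 = 2.318 mg/L.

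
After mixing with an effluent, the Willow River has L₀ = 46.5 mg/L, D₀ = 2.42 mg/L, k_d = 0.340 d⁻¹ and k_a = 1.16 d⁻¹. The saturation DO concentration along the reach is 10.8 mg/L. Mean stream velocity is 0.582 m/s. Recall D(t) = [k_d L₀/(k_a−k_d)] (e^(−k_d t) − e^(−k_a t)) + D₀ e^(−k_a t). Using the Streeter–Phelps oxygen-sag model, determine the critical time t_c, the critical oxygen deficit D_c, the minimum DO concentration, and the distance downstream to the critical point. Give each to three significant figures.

t_c = [1/(k_a−k_d)] ln[(k_a/k_d)(1 − D₀(k_a−k_d)/(k_d L₀))]
= [1/(1.16−0.340)] ln[(1.16/0.340)(1 − 2.42×0.8200/(0.340×46.5))]
= (1/0.8200) ln[3.412 × 0.8745] = 1.220 × ln(2.984) = 1.220 × 1.093 = 1.333 d.
L(t_c) = L₀ e^(−k_d t_c) = 46.5 × 0.6356 = 29.55 mg/L, and at the critical point k_a D_c = k_d L, so D_c = (0.340/1.16) × 29.55 = 8.662 mg/L.
Minimum DO = C_s − D_c = 10.8 − 8.662 = 2.138 mg/L.
x_c = v t_c = 0.582 m/s × 1.333 d × 86400 s/d = 67030 m ≈ 67.0 km.

t_c ≈ 1.33 d; D_c ≈ 8.66 mg/L; min DO ≈ 2.14 mg/L; x_c ≈ 67.0 km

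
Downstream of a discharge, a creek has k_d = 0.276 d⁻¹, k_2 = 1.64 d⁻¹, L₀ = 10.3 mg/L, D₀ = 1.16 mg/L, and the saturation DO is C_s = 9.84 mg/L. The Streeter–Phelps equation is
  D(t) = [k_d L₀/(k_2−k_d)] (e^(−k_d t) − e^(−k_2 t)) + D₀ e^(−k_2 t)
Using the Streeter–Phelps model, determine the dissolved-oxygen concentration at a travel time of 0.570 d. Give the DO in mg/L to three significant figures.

DO ≈ 8.42 mg/L

k_d L₀/(k_2−k_d) = 0.276×10.3/(1.64−0.276) = 2.843/1.364 = 2.084 mg/L.
e^(−k_d t) = e^(−0.276×0.5700) = 0.8544; e^(−k_2 t) = e^(−1.64×0.5700) = 0.3927.
D = 2.084 × (0.8544 − 0.3927) + 1.16 × 0.3927 = 0.9624 + 0.4555 = 1.418 mg/L.
DO = C_s − D = 9.84 − 1.418 = 8.422 mg/L.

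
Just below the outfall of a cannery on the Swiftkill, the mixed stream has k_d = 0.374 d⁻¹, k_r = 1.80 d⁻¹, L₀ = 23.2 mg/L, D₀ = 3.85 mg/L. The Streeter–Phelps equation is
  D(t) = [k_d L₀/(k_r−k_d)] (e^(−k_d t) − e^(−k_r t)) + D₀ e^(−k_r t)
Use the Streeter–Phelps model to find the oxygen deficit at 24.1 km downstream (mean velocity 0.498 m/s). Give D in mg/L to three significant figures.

D ≈ 4.12 mg/L

Travel time t = x/v = 24.1 km / (0.498 m/s) = 24100 m / 0.498 m/s = 48390 s = 0.5601 d.
k_d L₀/(k_r−k_d) = 0.374×23.2/(1.80−0.374) = 8.677/1.426 = 6.085 mg/L.
e^(−k_d t) = e^(−0.374×0.5601) = 0.8110; e^(−k_r t) = e^(−1.80×0.5601) = 0.3649.
D = 6.085 × (0.8110 − 0.3649) + 3.85 × 0.3649 = 2.715 + 1.405 = 4.119 mg/L.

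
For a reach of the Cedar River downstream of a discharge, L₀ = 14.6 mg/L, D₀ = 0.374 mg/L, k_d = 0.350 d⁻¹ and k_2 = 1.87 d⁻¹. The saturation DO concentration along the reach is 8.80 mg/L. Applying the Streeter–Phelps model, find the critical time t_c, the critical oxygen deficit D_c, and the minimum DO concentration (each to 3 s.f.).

t_c ≈ 1.02 d; D_c ≈ 1.91 mg/L; min DO ≈ 6.89 mg/L

With k_2/k_d = 5.343 and 1 − D₀(k_2−k_d)/(k_d L₀) = 0.8888,
t_c = ln(5.343 × 0.8888) / (1.87 − 0.350) = ln(4.748) / 1.520 = 1.558/1.520 = 1.025 d.
L(t_c) = L₀ e^(−k_d t_c) = 14.6 × 0.6986 = 10.20 mg/L, and at the critical point k_2 D_c = k_d L, so D_c = (0.350/1.87) × 10.20 = 1.909 mg/L.
Minimum DO = C_s − D_c = 8.80 − 1.909 = 6.891 mg/L.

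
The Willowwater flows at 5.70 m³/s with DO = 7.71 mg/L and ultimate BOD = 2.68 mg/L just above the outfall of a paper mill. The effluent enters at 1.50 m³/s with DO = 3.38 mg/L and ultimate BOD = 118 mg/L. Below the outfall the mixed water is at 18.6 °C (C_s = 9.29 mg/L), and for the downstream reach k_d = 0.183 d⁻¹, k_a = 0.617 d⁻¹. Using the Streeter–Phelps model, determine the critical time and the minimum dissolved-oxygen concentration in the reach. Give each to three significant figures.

Mixed DO = (5.70×7.71 + 1.50×3.38)/(5.70+1.50) = 49.02/7.200 = 6.808 mg/L.
Mixed L₀ = (5.70×2.68 + 1.50×118)/(7.200) = 192.3/7.200 = 26.71 mg/L.
Initial deficit D₀ = C_s − DO₀ = 9.29 − 6.808 = 2.482 mg/L.
t_c = (1/0.4340) ln[(0.617/0.183)(1 − 2.482×0.4340/(0.183×26.71))] = 2.304 × ln(2.628) = 2.227 d.
D_c = (0.183/0.617) × 26.71 × e^(−0.183×2.227) = 0.2966 × 26.71 × 0.6653 = 5.270 mg/L.
Minimum DO = 9.29 − 5.270 = 4.020 mg/L.

t_c ≈ 2.23 d; minimum DO ≈ 4.02 mg/L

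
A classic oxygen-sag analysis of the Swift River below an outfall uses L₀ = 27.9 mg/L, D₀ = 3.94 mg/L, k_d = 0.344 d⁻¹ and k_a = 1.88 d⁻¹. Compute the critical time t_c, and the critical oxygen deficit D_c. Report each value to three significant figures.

With k_a/k_d = 5.465 and 1 − D₀(k_a−k_d)/(k_d L₀) = 0.3694,
t_c = ln(5.465 × 0.3694) / (1.88 − 0.344) = ln(2.019) / 1.536 = 0.7026/1.536 = 0.4574 d.
D_c = (k_d/k_a) L₀ e^(−k_d t_c) = (0.344/1.88) × 27.9 × e^(−0.344×0.4574) = 0.1830 × 27.9 × 0.8544 = 4.362 mg/L.

t_c ≈ 0.457 d; D_c ≈ 4.36 mg/L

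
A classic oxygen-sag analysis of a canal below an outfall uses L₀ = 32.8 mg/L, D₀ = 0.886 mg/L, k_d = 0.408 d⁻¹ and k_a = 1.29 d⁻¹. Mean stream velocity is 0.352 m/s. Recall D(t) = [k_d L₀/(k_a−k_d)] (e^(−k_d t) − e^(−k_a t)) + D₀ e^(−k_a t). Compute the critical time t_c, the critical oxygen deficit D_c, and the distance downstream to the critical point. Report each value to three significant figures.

t_c ≈ 1.24 d; D_c ≈ 6.26 mg/L; x_c ≈ 37.6 km

t_c = [1/(k_a−k_d)] ln[(k_a/k_d)(1 − D₀(k_a−k_d)/(k_d L₀))]
= [1/(1.29−0.408)] ln[(1.29/0.408)(1 − 0.886×0.8820/(0.408×32.8))]
= (1/0.8820) ln[3.162 × 0.9416] = 1.134 × ln(2.977) = 1.134 × 1.091 = 1.237 d.
L(t_c) = L₀ e^(−k_d t_c) = 32.8 × 0.6037 = 19.80 mg/L, and at the critical point k_a D_c = k_d L, so D_c = (0.408/1.29) × 19.80 = 6.263 mg/L.
x_c = v t_c = 0.352 m/s × 1.237 d × 86400 s/d = 37620 m ≈ 37.6 km.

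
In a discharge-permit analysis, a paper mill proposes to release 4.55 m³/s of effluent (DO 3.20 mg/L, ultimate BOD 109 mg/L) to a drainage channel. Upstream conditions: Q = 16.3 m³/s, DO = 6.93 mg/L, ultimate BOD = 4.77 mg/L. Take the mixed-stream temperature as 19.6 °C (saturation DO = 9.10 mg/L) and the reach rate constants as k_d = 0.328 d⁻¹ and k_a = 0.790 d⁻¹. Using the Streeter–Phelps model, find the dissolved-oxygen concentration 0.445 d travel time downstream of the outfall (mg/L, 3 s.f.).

Mixed DO = (16.3×6.93 + 4.55×3.20)/(16.3+4.55) = 127.5/20.85 = 6.116 mg/L.
Mixed L₀ = (16.3×4.77 + 4.55×109)/(20.85) = 573.7/20.85 = 27.52 mg/L.
Initial deficit D₀ = C_s − DO₀ = 9.10 − 6.116 = 2.984 mg/L.
D(0.445) = [0.328×27.52/(0.790−0.328)](e^(−0.328×0.445) − e^(−0.790×0.445)) + 2.984 e^(−0.790×0.445)
= 19.53 × (0.8642 − 0.7036) + 2.984 × 0.7036 = 5.237 mg/L.
DO = 9.10 − 5.237 = 3.863 mg/L.

DO ≈ 3.86 mg/L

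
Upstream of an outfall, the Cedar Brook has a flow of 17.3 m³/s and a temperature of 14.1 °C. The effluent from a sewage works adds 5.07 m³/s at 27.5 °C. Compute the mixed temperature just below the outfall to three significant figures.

17.1 °C

Flow-weighted mixing: C = (Q_r C_r + Q_w C_w)/(Q_r + Q_w)
= (17.3×14.1 + 5.07×27.5)/(17.3 + 5.07) = 383.4/22.37 = 17.14 °C.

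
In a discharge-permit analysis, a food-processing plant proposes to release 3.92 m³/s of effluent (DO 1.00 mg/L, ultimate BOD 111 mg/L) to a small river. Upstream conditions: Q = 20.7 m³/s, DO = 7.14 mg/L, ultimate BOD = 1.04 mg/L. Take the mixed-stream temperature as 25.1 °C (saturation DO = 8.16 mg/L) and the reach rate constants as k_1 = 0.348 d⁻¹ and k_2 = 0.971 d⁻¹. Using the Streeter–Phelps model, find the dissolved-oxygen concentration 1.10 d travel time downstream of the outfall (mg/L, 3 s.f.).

Mixed DO = (20.7×7.14 + 3.92×1.00)/(20.7+3.92) = 151.7/24.62 = 6.162 mg/L.
Mixed L₀ = (20.7×1.04 + 3.92×111)/(24.62) = 456.6/24.62 = 18.55 mg/L.
Initial deficit D₀ = C_s − DO₀ = 8.16 − 6.162 = 1.998 mg/L.
D(1.10) = [0.348×18.55/(0.971−0.348)](e^(−0.348×1.10) − e^(−0.971×1.10)) + 1.998 e^(−0.971×1.10)
= 10.36 × (0.6819 − 0.3437) + 1.998 × 0.3437 = 4.191 mg/L.
DO = 8.16 − 4.191 = 3.969 mg/L.

DO ≈ 3.97 mg/L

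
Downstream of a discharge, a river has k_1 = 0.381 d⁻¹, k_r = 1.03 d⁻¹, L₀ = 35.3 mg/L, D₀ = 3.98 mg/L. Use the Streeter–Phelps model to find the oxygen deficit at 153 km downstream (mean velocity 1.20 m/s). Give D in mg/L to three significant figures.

Travel time t = x/v = 153 km / (1.20 m/s) = 153000 m / 1.20 m/s = 127500 s = 1.476 d.
k_1 L₀/(k_r−k_1) = 0.381×35.3/(1.03−0.381) = 13.45/0.6490 = 20.72 mg/L.
e^(−k_1 t) = e^(−0.381×1.476) = 0.5699; e^(−k_r t) = e^(−1.03×1.476) = 0.2187.
D = 20.72 × (0.5699 − 0.2187) + 3.98 × 0.2187 = 7.278 + 0.8705 = 8.149 mg/L.

D ≈ 8.15 mg/L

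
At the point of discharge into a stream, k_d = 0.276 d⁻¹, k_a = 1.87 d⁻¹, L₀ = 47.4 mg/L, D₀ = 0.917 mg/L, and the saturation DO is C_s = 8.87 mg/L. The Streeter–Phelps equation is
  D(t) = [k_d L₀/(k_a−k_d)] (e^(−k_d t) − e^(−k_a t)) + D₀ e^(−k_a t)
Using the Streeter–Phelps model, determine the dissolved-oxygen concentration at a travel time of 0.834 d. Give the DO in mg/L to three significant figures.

DO ≈ 3.88 mg/L

k_d L₀/(k_a−k_d) = 0.276×47.4/(1.87−0.276) = 13.08/1.594 = 8.207 mg/L.
e^(−k_d t) = e^(−0.276×0.8340) = 0.7944; e^(−k_a t) = e^(−1.87×0.8340) = 0.2102.
D = 8.207 × (0.7944 − 0.2102) + 0.917 × 0.2102 = 4.794 + 0.1928 = 4.987 mg/L.
DO = C_s − D = 8.87 − 4.987 = 3.883 mg/L.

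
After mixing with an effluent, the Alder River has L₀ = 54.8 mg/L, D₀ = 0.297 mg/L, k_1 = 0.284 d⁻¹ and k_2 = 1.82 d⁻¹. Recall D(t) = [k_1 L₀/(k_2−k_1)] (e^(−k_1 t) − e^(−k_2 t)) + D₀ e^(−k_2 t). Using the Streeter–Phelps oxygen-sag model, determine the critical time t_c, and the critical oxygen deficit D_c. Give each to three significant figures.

With k_2/k_1 = 6.408 and 1 − D₀(k_2−k_1)/(k_1 L₀) = 0.9707,
t_c = ln(6.408 × 0.9707) / (1.82 − 0.284) = ln(6.221) / 1.536 = 1.828/1.536 = 1.190 d.
L(t_c) = L₀ e^(−k_1 t_c) = 54.8 × 0.7132 = 39.08 mg/L, and at the critical point k_2 D_c = k_1 L, so D_c = (0.284/1.82) × 39.08 = 6.099 mg/L.

t_c ≈ 1.19 d; D_c ≈ 6.10 mg/L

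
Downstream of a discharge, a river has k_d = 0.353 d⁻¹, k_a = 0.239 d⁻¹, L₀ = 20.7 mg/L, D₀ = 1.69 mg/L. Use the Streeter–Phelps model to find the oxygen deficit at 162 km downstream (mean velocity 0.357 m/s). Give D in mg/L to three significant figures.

Travel time t = x/v = 162 km / (0.357 m/s) = 162000 m / 0.357 m/s = 453800 s = 5.252 d.
k_d L₀/(k_a−k_d) = 0.353×20.7/(0.239−0.353) = 7.307/-0.1140 = -64.10 mg/L.
e^(−k_d t) = e^(−0.353×5.252) = 0.1566; e^(−k_a t) = e^(−0.239×5.252) = 0.2850.
D = -64.10 × (0.1566 − 0.2850) + 1.69 × 0.2850 = 8.230 + 0.4817 = 8.711 mg/L.

D ≈ 8.71 mg/L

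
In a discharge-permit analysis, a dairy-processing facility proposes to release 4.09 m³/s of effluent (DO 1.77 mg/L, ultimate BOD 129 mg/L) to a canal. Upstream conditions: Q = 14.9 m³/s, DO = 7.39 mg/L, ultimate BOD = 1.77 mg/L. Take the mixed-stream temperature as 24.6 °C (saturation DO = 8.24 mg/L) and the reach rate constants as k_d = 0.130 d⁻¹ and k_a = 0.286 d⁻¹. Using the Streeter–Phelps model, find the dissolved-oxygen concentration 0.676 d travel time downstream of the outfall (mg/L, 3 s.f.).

DO ≈ 4.31 mg/L

Mixed DO = (14.9×7.39 + 4.09×1.77)/(14.9+4.09) = 117.4/18.99 = 6.180 mg/L.
Mixed L₀ = (14.9×1.77 + 4.09×129)/(18.99) = 554.0/18.99 = 29.17 mg/L.
Initial deficit D₀ = C_s − DO₀ = 8.24 − 6.180 = 2.060 mg/L.
D(0.676) = [0.130×29.17/(0.286−0.130)](e^(−0.130×0.676) − e^(−0.286×0.676)) + 2.060 e^(−0.286×0.676)
= 24.31 × (0.9159 − 0.8242) + 2.060 × 0.8242 = 3.927 mg/L.
DO = 8.24 − 3.927 = 4.313 mg/L.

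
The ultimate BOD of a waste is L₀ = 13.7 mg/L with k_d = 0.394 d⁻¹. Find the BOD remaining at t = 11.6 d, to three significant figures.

L_t = L₀ e^(−k_d t) = 13.7 × e^(−0.394×11.6) = 13.7 × 0.01035 = 0.1418 mg/L.

L ≈ 0.142 mg/L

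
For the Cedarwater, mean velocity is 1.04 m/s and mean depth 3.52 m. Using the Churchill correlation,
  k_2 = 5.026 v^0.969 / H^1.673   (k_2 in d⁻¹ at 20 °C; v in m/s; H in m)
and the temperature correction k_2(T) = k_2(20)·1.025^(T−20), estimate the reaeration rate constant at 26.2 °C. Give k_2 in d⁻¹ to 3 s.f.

k_2(20) = 5.026 × 1.04^0.969 / 3.52^1.673 = 5.026 × 1.039 / 8.210 = 0.6359 d⁻¹.
k_2(26.2) = 0.6359 × 1.025^(26.2−20) = 0.6359 × 1.165 = 0.7411 d⁻¹.

k_2 ≈ 0.741 d⁻¹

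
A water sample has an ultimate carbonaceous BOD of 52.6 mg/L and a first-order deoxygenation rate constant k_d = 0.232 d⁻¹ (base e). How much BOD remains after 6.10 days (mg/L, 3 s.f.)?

L ≈ 12.8 mg/L

L_t = L₀ e^(−k_d t) = 52.6 × e^(−0.232×6.10) = 52.6 × 0.2429 = 12.78 mg/L.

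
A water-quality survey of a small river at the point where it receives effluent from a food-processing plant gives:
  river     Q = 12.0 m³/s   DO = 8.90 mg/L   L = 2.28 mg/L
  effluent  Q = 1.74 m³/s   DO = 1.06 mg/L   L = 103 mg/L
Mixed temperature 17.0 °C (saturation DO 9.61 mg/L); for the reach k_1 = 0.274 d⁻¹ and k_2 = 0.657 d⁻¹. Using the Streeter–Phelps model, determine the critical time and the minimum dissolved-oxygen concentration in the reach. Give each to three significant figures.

Mixed DO = (12.0×8.90 + 1.74×1.06)/(12.0+1.74) = 108.6/13.74 = 7.907 mg/L.
Mixed L₀ = (12.0×2.28 + 1.74×103)/(13.74) = 206.6/13.74 = 15.03 mg/L.
Initial deficit D₀ = C_s − DO₀ = 9.61 − 7.907 = 1.703 mg/L.
t_c = (1/0.3830) ln[(0.657/0.274)(1 − 1.703×0.3830/(0.274×15.03))] = 2.611 × ln(2.018) = 1.833 d.
D_c = (0.274/0.657) × 15.03 × e^(−0.274×1.833) = 0.4170 × 15.03 × 0.6051 = 3.794 mg/L.
Minimum DO = 9.61 − 3.794 = 5.816 mg/L.

t_c ≈ 1.83 d; minimum DO ≈ 5.82 mg/L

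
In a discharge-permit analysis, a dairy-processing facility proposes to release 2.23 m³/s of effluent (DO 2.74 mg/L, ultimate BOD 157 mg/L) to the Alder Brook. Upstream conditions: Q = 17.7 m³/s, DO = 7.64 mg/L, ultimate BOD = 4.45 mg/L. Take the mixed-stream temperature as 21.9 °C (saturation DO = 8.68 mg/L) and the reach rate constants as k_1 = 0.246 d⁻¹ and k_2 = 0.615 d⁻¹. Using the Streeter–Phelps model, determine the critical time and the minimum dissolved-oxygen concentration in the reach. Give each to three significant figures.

t_c ≈ 2.17 d; minimum DO ≈ 3.63 mg/L

Mixed DO = (17.7×7.64 + 2.23×2.74)/(17.7+2.23) = 141.3/19.93 = 7.092 mg/L.
Mixed L₀ = (17.7×4.45 + 2.23×157)/(19.93) = 428.9/19.93 = 21.52 mg/L.
Initial deficit D₀ = C_s − DO₀ = 8.68 − 7.092 = 1.588 mg/L.
t_c = (1/0.3690) ln[(0.615/0.246)(1 − 1.588×0.3690/(0.246×21.52))] = 2.710 × ln(2.223) = 2.165 d.
D_c = (0.246/0.615) × 21.52 × e^(−0.246×2.165) = 0.4000 × 21.52 × 0.5871 = 5.053 mg/L.
Minimum DO = 8.68 − 5.053 = 3.627 mg/L.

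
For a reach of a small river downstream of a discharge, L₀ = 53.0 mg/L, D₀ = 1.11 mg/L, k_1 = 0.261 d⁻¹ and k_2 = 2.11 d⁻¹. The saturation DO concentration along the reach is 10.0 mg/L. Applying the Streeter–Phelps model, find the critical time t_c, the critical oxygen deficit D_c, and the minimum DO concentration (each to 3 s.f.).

t_c ≈ 1.04 d; D_c ≈ 4.99 mg/L; min DO ≈ 5.01 mg/L

At the critical point dD/dt = 0, so k_1 L₀ e^(−k_1 t) = k_2 D. Substituting D(t) from the Streeter–Phelps equation and solving for t gives
t_c = ln[(k_2/k_1)(1 − D₀(k_2−k_1)/(k_1 L₀))] / (k_2−k_1).
Here k_2−k_1 = 1.849 d⁻¹ and 1 − D₀(k_2−k_1)/(k_1 L₀) = 1 − 1.11×1.849/(0.261×53.0) = 0.8516, so
t_c = ln(8.084 × 0.8516) / 1.849 = 1.929 / 1.849 = 1.043 d.
D_c = (k_1/k_2) L₀ e^(−k_1 t_c) = (0.261/2.11) × 53.0 × e^(−0.261×1.043) = 0.1237 × 53.0 × 0.7616 = 4.993 mg/L.
Minimum DO = C_s − D_c = 10.0 − 4.993 = 5.007 mg/L.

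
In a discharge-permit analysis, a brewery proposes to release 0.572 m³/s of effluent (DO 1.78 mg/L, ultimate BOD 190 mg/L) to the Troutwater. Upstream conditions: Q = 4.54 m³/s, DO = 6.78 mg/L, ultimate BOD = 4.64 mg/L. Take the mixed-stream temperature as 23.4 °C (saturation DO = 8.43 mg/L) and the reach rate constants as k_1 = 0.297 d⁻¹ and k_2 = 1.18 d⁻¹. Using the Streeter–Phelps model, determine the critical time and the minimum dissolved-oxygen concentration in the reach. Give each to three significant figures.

t_c ≈ 1.22 d; minimum DO ≈ 3.99 mg/L

Mixed DO = (4.54×6.78 + 0.572×1.78)/(4.54+0.572) = 31.80/5.112 = 6.221 mg/L.
Mixed L₀ = (4.54×4.64 + 0.572×190)/(5.112) = 129.7/5.112 = 25.38 mg/L.
Initial deficit D₀ = C_s − DO₀ = 8.43 − 6.221 = 2.209 mg/L.
t_c = (1/0.8830) ln[(1.18/0.297)(1 − 2.209×0.8830/(0.297×25.38))] = 1.133 × ln(2.945) = 1.223 d.
D_c = (0.297/1.18) × 25.38 × e^(−0.297×1.223) = 0.2517 × 25.38 × 0.6954 = 4.442 mg/L.
Minimum DO = 8.43 − 4.442 = 3.988 mg/L.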